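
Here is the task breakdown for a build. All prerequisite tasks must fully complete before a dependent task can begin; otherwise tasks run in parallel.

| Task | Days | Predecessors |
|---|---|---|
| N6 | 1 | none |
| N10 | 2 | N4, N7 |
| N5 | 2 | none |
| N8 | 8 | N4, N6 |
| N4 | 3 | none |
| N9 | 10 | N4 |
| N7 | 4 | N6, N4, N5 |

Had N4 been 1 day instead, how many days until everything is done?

The binding path is N4→N9 = 3+10 = 13; finish at 13 days.
N4 is on the critical path; changing it to 1 makes that path 11 days.
That remains the longest chain; total 11 days.

11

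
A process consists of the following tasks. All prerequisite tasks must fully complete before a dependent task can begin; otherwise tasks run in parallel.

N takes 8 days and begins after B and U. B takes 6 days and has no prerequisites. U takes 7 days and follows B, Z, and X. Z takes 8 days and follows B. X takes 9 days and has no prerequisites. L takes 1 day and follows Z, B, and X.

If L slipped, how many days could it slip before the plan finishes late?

The longest chain is B→Z→U→N = 6+8+7+8 = 29; overall finish 29 days.
L finishes as early as 15 and must finish by 29.
So L can slip 29 − 15 = 14 days.

14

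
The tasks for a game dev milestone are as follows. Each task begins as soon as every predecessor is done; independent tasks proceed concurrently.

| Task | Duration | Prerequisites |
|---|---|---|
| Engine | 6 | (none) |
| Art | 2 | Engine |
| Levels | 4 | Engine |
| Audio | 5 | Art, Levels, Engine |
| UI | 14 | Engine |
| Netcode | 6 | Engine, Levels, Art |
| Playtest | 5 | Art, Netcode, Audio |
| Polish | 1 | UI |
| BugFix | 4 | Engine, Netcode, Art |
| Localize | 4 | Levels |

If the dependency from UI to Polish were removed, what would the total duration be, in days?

21

With the dependency in place, Engine→Levels→Netcode→Playtest = 6+4+6+5 = 21 sets the finish at 21 days.
Without UI→Polish, Polish's earliest start moves from 20 to 0.
The longest chain is now Engine→Levels→Netcode→Playtest = 6+4+6+5 = 21, so the project takes 21 days.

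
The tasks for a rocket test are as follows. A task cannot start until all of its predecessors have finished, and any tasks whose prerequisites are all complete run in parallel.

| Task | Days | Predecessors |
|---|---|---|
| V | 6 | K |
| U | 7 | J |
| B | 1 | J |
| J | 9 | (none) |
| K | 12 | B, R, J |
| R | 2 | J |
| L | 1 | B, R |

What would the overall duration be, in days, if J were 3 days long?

23

As given, the longest chain is J→R→K→V = 9+2+12+6 = 29, so the finish is 29 days.
J lies on that path, so at 3 days the path becomes 23 days.
That remains the longest chain; total 23 days.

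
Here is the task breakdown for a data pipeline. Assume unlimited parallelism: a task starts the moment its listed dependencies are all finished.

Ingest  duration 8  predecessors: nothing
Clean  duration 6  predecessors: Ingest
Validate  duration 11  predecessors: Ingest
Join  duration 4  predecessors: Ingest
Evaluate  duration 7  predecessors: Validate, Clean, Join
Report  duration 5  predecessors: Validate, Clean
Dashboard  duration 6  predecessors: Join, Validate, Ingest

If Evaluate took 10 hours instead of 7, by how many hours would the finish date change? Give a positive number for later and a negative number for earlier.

3

Actual critical path: Ingest→Validate→Evaluate = 8+11+7 = 26 ⇒ 26 hours.
Evaluate lies on that path, so at 10 hours the path becomes 29 hours.
The critical path is still Ingest→Validate→Evaluate; finish is now 29 hours.
Change in finish: 29 − 26 = +3 hours.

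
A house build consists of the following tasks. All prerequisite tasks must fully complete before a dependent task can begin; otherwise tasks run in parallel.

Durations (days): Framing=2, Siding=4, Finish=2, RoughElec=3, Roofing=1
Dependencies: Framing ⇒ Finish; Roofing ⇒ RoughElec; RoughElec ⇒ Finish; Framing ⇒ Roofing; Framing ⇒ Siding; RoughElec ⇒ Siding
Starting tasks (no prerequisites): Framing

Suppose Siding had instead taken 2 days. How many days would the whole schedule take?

Baseline: Framing→Roofing→RoughElec→Siding = 2+1+3+4 = 10 → 10 days.
Siding is on the critical path; changing it to 2 makes that path 8 days.
That remains the longest chain; total 8 days.

8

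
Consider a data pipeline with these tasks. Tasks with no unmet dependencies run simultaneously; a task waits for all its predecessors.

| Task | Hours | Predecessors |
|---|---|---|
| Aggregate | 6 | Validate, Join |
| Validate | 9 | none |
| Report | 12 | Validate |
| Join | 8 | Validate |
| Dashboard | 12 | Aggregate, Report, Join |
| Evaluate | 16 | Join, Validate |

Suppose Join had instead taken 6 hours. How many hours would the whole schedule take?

33

The binding path is Validate→Join→Aggregate→Dashboard = 9+8+6+12 = 35; finish at 35 hours.
Join is on the critical path; changing it to 6 makes that path 33 hours.
That remains the longest chain; total 33 hours.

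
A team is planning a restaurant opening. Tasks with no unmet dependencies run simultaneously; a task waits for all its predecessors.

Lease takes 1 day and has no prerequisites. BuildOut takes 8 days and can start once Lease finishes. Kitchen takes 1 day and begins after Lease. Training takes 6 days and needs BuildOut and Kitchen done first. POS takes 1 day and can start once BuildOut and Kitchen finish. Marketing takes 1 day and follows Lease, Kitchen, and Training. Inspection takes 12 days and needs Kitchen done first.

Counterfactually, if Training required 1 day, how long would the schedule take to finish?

Critical path before the change: Lease→BuildOut→Training→Marketing = 1+8+6+1 = 16 giving 16 days.
Training lies on that path, so at 1 day the path becomes 11 days.
Now Lease→Kitchen→Inspection = 1+1+12 = 14 is longest, so the finish becomes 14 days.

14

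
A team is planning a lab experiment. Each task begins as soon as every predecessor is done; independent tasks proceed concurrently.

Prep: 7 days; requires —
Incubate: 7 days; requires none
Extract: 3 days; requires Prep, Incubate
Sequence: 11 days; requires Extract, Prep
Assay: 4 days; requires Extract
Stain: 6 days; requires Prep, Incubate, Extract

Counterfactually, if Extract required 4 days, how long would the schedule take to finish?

Actual critical path: Prep→Extract→Sequence = 7+3+11 = 21 ⇒ 21 days.
Extract is on the critical path; changing it to 4 makes that path 22 days.
The critical path is still Prep→Extract→Sequence; finish is now 22 days.

22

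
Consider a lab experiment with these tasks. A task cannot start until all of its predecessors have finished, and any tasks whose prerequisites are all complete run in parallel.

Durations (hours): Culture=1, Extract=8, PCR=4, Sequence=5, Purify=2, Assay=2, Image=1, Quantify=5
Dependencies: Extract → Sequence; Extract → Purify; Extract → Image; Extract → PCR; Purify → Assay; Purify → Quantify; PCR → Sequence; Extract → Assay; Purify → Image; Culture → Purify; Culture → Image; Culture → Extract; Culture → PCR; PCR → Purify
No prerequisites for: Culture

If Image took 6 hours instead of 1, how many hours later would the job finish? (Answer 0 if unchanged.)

Actual critical path: Culture→Extract→PCR→Purify→Quantify = 1+8+4+2+5 = 20 ⇒ 20 hours.
Image has 4 hours of float (longest path through it is 16).
New critical path: Culture→Extract→PCR→Purify→Image = 1+8+4+2+6 = 21 ⇒ 21 hours.
Change in finish: 21 − 20 = +1 hours.

1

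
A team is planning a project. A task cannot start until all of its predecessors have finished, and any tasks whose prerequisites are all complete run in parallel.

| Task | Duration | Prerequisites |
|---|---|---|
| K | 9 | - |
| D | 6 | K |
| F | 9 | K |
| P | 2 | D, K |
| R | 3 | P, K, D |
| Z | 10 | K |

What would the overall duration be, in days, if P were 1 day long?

19

Baseline: K→D→P→R = 9+6+2+3 = 20 → 20 days.
P lies on that path, so at 1 day the path becomes 19 days.
The critical path is still K→D→P→R; finish is now 19 days.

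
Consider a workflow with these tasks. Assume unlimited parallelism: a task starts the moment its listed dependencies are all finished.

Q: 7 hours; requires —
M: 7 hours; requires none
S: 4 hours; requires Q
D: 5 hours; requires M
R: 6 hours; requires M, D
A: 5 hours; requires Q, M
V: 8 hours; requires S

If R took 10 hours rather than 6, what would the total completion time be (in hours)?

22

The binding path is Q→S→V = 7+4+8 = 19; finish at 19 hours.
R is off the critical path — its longest chain is 18 hours, giving 1 of slack.
The binding chain switches to M→D→R = 7+5+10 = 22; finish 22 hours.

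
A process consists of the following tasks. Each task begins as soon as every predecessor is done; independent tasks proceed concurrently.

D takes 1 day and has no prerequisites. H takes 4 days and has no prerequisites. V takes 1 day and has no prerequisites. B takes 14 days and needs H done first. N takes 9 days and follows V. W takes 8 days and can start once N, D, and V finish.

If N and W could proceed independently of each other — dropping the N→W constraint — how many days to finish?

Before: longest chain H→B = 4+14 = 18, finish 18.
Without N→W, W's earliest start moves from 10 to 1.
After: H→B = 4+14 = 18 → 18 days.

18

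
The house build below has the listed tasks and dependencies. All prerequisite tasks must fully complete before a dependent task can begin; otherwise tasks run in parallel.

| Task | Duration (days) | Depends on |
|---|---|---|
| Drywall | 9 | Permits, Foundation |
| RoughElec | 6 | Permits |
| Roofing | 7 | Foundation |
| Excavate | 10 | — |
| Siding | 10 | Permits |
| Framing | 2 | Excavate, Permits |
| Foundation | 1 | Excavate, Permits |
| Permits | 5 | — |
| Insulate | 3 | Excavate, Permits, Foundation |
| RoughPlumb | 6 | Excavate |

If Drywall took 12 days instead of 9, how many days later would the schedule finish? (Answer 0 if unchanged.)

Critical path before the change: Excavate→Foundation→Drywall = 10+1+9 = 20 giving 20 days.
Drywall is on the critical path; changing it to 12 makes that path 23 days.
No other chain overtakes it, so the finish is 23 days.
Change in finish: 23 − 20 = +3 days.

3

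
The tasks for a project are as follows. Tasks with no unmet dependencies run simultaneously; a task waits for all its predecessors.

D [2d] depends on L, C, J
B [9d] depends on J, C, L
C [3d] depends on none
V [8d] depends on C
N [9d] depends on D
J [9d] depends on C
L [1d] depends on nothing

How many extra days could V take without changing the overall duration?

Critical path: C→J→D→N = 3+9+2+9 = 23, so the finish is 23 days.
The longest chain containing V totals 11 days.
Float = 23 − 11 = 12.

12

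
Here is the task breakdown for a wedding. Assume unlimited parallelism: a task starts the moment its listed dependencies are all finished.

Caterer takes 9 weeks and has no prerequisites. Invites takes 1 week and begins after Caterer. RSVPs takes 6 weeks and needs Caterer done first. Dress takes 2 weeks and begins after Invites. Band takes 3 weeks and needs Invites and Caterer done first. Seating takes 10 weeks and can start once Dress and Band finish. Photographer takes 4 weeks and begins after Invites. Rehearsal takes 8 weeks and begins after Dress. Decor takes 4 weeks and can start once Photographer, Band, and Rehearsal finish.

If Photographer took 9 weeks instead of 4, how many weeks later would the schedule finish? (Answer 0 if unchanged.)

The binding path is Caterer→Invites→Dress→Rehearsal→Decor = 9+1+2+8+4 = 24; finish at 24 weeks.
Photographer is off the critical path — its longest chain is 18 weeks, giving 6 of slack.
The critical path is still Caterer→Invites→Dress→Rehearsal→Decor; finish is now 24 weeks.
Change in finish: 24 − 24 = +0 weeks.

0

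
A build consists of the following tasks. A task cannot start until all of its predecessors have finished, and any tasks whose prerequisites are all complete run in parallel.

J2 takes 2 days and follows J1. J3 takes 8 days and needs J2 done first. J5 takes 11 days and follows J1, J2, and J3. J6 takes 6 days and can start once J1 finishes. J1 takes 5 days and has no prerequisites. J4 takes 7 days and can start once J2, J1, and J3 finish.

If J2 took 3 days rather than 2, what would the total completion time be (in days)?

As given, the longest chain is J1→J2→J3→J5 = 5+2+8+11 = 26, so the finish is 26 days.
J2 is on the critical path; changing it to 3 makes that path 27 days.
No other chain overtakes it, so the finish is 27 days.

27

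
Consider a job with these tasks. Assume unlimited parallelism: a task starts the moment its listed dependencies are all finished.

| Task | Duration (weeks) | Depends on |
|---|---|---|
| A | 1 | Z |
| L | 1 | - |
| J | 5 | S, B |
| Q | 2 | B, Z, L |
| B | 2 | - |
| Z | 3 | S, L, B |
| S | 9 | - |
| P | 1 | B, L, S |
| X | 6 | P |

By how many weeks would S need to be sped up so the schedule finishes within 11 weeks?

5

Current finish: 16 weeks; target: 11.
S is on every critical path, so each week cut from S cuts the finish by one (this holds down to a finish of 9).
Need 16 − 11 = 5 weeks off S → S becomes 4 weeks, finish becomes 11.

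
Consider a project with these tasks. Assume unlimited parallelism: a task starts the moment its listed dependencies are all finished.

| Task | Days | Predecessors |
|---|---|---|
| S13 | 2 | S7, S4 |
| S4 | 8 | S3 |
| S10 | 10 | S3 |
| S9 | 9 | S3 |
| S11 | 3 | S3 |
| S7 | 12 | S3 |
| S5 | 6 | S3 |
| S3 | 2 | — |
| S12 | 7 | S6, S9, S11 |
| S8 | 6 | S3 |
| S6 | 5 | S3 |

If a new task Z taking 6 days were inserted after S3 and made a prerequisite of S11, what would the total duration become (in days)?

Originally the project takes 18 days.
With Z inserted, S11 now waits for max(S3, Z).
New critical path: S3→Z→S11→S12 = 2+6+3+7 = 18 ⇒ 18 days.

18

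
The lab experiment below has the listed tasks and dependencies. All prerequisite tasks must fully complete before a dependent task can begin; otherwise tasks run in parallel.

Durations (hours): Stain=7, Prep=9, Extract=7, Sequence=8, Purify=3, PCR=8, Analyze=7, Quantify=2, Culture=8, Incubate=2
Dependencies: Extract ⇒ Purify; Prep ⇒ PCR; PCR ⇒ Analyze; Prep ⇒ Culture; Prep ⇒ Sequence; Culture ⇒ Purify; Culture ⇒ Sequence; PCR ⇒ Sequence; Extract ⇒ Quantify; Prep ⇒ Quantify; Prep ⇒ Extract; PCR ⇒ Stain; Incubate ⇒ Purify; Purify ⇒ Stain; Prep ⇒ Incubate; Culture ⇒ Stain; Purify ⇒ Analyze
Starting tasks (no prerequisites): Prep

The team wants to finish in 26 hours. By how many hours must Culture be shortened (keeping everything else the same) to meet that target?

1

Current finish: 27 hours; target: 26.
Culture is on every critical path, so each hour cut from Culture cuts the finish by one (this holds down to a finish of 26).
Need 27 − 26 = 1 hour off Culture → Culture becomes 7 hours, finish becomes 26.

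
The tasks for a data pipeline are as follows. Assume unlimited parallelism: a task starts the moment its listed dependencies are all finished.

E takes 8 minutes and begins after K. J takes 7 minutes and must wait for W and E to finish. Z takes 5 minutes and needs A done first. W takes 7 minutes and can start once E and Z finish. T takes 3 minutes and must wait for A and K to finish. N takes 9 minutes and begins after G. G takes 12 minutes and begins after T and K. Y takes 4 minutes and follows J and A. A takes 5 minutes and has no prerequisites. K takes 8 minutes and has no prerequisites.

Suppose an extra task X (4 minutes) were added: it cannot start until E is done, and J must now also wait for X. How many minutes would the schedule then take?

34

Originally the schedule takes 34 minutes.
With X inserted, J now waits for max(W, E, X).
New critical path: K→E→W→J→Y = 8+8+7+7+4 = 34 ⇒ 34 minutes.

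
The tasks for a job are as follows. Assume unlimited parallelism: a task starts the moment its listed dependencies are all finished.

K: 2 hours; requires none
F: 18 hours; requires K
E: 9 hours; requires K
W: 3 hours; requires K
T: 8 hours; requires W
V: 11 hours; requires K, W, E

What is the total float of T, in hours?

9

K→E→V = 2+9+11 = 22 sets the makespan at 22 hours.
The longest chain containing T totals 13 hours.
So T can slip 22 − 13 = 9 hours.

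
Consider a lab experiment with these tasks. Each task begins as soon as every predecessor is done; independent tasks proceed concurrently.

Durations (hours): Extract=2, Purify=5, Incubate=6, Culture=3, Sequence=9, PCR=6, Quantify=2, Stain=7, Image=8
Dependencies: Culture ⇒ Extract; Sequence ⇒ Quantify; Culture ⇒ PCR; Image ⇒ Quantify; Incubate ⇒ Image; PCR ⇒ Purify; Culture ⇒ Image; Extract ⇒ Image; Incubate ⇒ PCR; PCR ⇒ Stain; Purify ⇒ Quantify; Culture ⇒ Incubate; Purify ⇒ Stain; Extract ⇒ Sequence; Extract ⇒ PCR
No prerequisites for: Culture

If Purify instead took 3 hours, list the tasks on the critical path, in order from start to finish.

Culture, Incubate, PCR, Purify, Stain

Actual critical path: Culture→Incubate→PCR→Purify→Stain = 3+6+6+5+7 = 27 ⇒ 27 hours.
Purify lies on that path, so at 3 hours the path becomes 25 hours.
The critical path is still Culture→Incubate→PCR→Purify→Stain; finish is now 25 hours.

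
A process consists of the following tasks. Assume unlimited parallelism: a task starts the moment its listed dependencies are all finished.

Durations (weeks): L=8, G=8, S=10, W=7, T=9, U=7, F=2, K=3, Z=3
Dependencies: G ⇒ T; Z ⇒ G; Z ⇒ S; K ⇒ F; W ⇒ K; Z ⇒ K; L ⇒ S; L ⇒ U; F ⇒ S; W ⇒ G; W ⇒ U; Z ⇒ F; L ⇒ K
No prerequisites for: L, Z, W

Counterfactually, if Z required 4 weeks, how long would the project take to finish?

24

Baseline: W→G→T = 7+8+9 = 24 → 24 weeks.
Z is off the critical path — its longest chain is 20 weeks, giving 4 of slack.
The critical path is still W→G→T; finish is now 24 weeks.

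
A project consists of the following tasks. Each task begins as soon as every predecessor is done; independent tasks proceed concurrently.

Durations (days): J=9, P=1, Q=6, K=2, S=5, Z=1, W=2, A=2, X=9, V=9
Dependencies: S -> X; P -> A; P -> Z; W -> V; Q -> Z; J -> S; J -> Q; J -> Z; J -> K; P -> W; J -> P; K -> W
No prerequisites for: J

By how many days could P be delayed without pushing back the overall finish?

2

Critical path: J→S→X = 9+5+9 = 23, so the finish is 23 days.
The longest chain containing P totals 21 days.
Slack of P = 11 − 9 = 2 days.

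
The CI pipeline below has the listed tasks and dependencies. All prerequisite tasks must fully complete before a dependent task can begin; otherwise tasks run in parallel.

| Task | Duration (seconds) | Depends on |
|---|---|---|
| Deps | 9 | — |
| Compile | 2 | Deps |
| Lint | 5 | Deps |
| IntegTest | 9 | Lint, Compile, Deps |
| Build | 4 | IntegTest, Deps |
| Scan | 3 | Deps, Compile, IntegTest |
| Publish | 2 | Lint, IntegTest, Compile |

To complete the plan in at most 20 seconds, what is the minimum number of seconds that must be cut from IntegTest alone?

Current finish: 27 seconds; target: 20.
IntegTest is on every critical path, so each second cut from IntegTest cuts the finish by one (this holds down to a finish of 19).
Need 27 − 20 = 7 seconds off IntegTest → IntegTest becomes 2 seconds, finish becomes 20.

7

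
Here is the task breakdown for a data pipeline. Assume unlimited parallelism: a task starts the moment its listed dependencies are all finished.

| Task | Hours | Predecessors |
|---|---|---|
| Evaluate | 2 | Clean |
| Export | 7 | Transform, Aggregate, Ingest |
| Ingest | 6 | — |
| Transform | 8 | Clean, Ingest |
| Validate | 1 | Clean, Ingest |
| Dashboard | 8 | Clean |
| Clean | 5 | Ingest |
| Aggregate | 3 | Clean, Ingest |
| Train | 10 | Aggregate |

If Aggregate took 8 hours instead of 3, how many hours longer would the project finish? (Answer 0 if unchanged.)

3

Critical path before the change: Ingest→Clean→Transform→Export = 6+5+8+7 = 26 giving 26 hours.
The longest path through Aggregate is only 24 hours, so Aggregate has float 2.
The binding chain switches to Ingest→Clean→Aggregate→Train = 6+5+8+10 = 29; finish 29 hours.
Change in finish: 29 − 26 = +3 hours.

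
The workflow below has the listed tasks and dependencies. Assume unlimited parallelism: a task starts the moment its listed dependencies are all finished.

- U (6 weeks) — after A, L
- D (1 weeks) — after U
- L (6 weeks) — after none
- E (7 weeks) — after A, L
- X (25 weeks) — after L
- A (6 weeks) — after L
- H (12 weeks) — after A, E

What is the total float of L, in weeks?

L→A→E→H = 6+6+7+12 = 31 sets the makespan at 31 weeks.
The longest chain containing L totals 31 weeks.
So L can slip 6 − 6 = 0 weeks.

0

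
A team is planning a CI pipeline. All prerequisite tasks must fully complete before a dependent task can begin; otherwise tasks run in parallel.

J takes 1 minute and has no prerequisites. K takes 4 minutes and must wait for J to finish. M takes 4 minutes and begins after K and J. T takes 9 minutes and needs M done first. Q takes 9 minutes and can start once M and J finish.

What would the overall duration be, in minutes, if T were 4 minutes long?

Critical path before the change: J→K→M→T = 1+4+4+9 = 18 giving 18 minutes.
T lies on that path, so at 4 minutes the path becomes 13 minutes.
New critical path: J→K→M→Q = 1+4+4+9 = 18 ⇒ 18 minutes.

18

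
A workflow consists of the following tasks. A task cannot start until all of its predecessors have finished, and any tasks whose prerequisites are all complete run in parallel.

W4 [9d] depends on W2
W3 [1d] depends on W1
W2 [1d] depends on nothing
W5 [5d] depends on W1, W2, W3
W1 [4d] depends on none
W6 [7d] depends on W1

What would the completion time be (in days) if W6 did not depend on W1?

10

With the dependency in place, W1→W6 = 4+7 = 11 sets the finish at 11 days.
Without W1→W6, W6's earliest start moves from 4 to 0.
New critical path: W1→W3→W5 = 4+1+5 = 10 ⇒ 10 days.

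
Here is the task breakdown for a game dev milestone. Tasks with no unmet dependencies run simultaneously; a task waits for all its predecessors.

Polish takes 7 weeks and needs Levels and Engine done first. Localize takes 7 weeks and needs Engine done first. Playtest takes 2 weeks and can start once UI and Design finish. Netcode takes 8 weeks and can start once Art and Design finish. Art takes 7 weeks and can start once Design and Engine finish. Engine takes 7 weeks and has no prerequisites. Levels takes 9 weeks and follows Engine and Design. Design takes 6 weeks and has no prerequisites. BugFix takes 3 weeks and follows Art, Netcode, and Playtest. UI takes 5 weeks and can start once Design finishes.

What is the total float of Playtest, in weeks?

Critical path: Engine→Art→Netcode→BugFix = 7+7+8+3 = 25, so the finish is 25 weeks.
The longest chain containing Playtest totals 16 weeks.
Float = 25 − 16 = 9.

9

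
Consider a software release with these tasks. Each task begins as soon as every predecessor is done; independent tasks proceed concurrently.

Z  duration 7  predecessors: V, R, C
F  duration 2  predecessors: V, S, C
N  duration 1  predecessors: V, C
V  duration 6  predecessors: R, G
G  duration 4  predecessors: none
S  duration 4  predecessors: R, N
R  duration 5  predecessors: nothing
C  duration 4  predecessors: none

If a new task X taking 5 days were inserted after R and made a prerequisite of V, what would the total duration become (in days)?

Originally the software release takes 18 days.
With X inserted, V now waits for max(R, G, X).
New critical path: R→X→V→N→S→F = 5+5+6+1+4+2 = 23 ⇒ 23 days.

23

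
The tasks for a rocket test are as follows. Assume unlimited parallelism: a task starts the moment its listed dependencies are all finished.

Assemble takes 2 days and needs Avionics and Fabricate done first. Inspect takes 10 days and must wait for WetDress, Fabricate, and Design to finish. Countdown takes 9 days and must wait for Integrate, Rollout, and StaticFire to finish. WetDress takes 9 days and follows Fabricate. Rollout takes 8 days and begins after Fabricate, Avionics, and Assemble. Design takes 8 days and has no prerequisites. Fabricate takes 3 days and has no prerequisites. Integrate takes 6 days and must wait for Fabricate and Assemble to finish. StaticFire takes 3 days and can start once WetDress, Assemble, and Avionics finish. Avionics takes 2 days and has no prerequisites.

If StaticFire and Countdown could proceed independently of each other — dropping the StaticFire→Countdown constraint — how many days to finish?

Before: longest chain Fabricate→WetDress→StaticFire→Countdown = 3+9+3+9 = 24, finish 24.
Without StaticFire→Countdown, Countdown's earliest start moves from 15 to 13.
New critical path: Fabricate→Assemble→Rollout→Countdown = 3+2+8+9 = 22 ⇒ 22 days.

22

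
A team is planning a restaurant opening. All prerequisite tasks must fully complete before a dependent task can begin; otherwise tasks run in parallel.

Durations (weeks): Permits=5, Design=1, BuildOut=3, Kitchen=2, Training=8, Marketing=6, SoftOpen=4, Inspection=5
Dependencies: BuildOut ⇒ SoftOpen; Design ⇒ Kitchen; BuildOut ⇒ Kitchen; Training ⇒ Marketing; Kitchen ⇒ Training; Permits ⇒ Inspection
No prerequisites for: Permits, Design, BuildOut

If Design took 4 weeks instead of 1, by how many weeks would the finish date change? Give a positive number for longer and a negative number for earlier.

1

Critical path before the change: BuildOut→Kitchen→Training→Marketing = 3+2+8+6 = 19 giving 19 weeks.
Design has 2 weeks of float (longest path through it is 17).
Now Design→Kitchen→Training→Marketing = 4+2+8+6 = 20 is longest, so the finish becomes 20 weeks.
Change in finish: 20 − 19 = +1 weeks.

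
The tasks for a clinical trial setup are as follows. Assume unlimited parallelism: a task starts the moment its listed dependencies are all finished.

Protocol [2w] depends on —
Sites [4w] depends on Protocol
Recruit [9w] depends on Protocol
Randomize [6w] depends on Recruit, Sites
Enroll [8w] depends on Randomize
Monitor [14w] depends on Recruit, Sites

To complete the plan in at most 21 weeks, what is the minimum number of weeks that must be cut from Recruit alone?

4

Current finish: 25 weeks; target: 21.
Recruit is on every critical path, so each week cut from Recruit cuts the finish by one (this holds down to a finish of 20).
Need 25 − 21 = 4 weeks off Recruit → Recruit becomes 5 weeks, finish becomes 21.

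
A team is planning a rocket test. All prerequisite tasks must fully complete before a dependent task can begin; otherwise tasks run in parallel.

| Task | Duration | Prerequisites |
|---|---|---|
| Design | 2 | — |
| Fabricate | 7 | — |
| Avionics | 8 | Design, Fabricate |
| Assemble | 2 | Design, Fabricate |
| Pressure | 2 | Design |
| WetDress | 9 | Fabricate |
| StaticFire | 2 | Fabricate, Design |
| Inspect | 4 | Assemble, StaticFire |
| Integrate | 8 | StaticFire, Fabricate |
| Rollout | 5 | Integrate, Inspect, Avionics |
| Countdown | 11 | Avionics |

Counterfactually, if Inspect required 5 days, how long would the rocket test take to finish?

26

The binding path is Fabricate→Avionics→Countdown = 7+8+11 = 26; finish at 26 days.
The longest path through Inspect is only 18 days, so Inspect has float 8.
The critical path is still Fabricate→Avionics→Countdown; finish is now 26 days.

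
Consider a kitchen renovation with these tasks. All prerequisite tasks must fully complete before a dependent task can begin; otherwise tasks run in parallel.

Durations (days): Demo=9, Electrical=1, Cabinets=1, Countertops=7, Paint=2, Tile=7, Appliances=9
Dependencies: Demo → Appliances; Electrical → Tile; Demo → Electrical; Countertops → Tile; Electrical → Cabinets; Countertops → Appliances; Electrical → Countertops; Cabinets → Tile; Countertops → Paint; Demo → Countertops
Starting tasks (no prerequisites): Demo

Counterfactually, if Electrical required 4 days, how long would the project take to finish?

Actual critical path: Demo→Electrical→Countertops→Appliances = 9+1+7+9 = 26 ⇒ 26 days.
Electrical is on the critical path; changing it to 4 makes that path 29 days.
The critical path is still Demo→Electrical→Countertops→Appliances; finish is now 29 days.

29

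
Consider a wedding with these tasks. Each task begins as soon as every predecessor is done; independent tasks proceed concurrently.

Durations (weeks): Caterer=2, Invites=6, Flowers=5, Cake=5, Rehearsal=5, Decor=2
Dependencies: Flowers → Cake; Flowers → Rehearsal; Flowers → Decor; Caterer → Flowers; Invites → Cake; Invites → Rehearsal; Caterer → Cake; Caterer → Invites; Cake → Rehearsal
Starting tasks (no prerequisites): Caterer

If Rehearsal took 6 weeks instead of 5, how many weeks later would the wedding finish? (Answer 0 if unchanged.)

The binding path is Caterer→Invites→Cake→Rehearsal = 2+6+5+5 = 18; finish at 18 weeks.
Rehearsal lies on that path, so at 6 weeks the path becomes 19 weeks.
The critical path is still Caterer→Invites→Cake→Rehearsal; finish is now 19 weeks.
Change in finish: 19 − 18 = +1 weeks.

1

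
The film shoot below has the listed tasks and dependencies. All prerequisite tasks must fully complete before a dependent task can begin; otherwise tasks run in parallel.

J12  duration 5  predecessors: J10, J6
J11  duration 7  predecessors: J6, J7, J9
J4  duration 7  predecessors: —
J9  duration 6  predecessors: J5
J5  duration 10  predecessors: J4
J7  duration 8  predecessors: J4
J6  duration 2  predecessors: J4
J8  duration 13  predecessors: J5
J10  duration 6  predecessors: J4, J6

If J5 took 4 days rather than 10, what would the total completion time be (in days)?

24

The binding path is J4→J5→J8 = 7+10+13 = 30; finish at 30 days.
Since J5 is critical, the -6 change carries straight to that chain (now 24 days).
That remains the longest chain; total 24 days.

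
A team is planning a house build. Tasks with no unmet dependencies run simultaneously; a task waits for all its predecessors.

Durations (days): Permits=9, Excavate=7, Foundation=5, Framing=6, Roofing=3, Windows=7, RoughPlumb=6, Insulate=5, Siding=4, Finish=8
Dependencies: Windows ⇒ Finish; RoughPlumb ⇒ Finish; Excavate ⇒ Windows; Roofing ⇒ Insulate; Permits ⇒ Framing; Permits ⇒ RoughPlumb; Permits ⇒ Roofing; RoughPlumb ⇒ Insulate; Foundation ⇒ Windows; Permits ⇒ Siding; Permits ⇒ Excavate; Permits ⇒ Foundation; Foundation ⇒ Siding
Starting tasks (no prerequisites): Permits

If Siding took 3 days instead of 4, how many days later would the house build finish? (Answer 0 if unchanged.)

0

Actual critical path: Permits→Excavate→Windows→Finish = 9+7+7+8 = 31 ⇒ 31 days.
Siding has 13 days of float (longest path through it is 18).
That remains the longest chain; total 31 days.
Change in finish: 31 − 31 = +0 days.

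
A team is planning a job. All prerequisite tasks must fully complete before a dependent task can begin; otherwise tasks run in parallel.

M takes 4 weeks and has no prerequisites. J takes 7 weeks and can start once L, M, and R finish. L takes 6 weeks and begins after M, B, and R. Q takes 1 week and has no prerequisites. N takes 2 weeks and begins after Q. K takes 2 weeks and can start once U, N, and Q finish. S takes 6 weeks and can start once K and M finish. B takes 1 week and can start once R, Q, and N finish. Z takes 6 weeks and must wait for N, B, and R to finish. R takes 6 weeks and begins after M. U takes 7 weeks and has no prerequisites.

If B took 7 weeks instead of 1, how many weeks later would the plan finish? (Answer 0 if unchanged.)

6

The binding path is M→R→B→L→J = 4+6+1+6+7 = 24; finish at 24 weeks.
Since B is critical, the +6 change carries straight to that chain (now 30 weeks).
That remains the longest chain; total 30 weeks.
Change in finish: 30 − 24 = +6 weeks.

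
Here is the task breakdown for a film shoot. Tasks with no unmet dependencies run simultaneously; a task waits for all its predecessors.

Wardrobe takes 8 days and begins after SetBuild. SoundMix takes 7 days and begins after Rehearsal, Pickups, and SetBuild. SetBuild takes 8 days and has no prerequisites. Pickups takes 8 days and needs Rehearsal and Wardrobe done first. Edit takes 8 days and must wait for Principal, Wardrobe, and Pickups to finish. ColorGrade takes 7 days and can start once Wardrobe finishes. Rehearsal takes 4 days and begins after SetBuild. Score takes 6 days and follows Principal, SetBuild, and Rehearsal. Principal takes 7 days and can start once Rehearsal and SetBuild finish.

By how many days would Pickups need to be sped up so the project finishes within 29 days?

3

Current finish: 32 days; target: 29.
Pickups is on every critical path, so each day cut from Pickups cuts the finish by one (this holds down to a finish of 27).
Need 32 − 29 = 3 days off Pickups → Pickups becomes 5 days, finish becomes 29.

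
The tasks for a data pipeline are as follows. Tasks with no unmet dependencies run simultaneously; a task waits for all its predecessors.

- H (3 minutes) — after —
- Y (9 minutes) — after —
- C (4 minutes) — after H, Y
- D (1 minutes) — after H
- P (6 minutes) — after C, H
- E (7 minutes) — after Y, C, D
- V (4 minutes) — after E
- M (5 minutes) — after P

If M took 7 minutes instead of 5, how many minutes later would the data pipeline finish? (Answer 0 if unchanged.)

2

Critical path before the change: Y→C→P→M = 9+4+6+5 = 24 giving 24 minutes.
M is on the critical path; changing it to 7 makes that path 26 minutes.
No other chain overtakes it, so the finish is 26 minutes.
Change in finish: 26 − 24 = +2 minutes.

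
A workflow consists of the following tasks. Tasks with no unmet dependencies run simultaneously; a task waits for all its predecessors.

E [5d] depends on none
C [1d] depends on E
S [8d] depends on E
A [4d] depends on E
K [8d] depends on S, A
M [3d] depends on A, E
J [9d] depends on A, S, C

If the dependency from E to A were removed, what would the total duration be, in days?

Before: longest chain E→S→J = 5+8+9 = 22, finish 22.
Without E→A, A's earliest start moves from 5 to 0.
The longest chain is now E→S→J = 5+8+9 = 22, so the workflow takes 22 days.

22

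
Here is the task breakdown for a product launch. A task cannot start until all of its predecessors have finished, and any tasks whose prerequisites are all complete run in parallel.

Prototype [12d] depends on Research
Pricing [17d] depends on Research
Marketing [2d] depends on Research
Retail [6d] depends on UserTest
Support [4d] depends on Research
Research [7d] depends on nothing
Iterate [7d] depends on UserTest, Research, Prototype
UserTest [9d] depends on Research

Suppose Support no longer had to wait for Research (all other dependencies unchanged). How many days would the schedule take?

Before: longest chain Research→Prototype→Iterate = 7+12+7 = 26, finish 26.
Without Research→Support, Support's earliest start moves from 7 to 0.
The longest chain is now Research→Prototype→Iterate = 7+12+7 = 26, so the schedule takes 26 days.

26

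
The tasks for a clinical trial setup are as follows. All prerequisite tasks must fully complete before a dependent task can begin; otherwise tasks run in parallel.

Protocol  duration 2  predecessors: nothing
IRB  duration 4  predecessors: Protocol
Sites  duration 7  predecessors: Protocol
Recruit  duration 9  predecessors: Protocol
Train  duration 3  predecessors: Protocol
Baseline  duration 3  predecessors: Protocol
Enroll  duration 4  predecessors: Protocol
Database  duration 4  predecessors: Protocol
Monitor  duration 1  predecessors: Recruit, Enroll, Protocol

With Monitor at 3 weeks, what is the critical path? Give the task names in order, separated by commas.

As given, the longest chain is Protocol→Recruit→Monitor = 2+9+1 = 12, so the finish is 12 weeks.
Monitor lies on that path, so at 3 weeks the path becomes 14 weeks.
That remains the longest chain; total 14 weeks.

Protocol, Recruit, Monitor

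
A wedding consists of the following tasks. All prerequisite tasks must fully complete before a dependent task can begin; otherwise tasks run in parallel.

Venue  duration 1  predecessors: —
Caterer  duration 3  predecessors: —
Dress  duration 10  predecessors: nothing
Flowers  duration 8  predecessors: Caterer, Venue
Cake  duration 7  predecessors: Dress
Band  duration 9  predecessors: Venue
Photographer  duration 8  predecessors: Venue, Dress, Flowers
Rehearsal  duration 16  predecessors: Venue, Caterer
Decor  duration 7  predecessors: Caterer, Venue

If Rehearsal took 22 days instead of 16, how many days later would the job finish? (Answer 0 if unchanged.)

As given, the longest chain is Caterer→Rehearsal = 3+16 = 19, so the finish is 19 days.
Rehearsal is on the critical path; changing it to 22 makes that path 25 days.
The critical path is still Caterer→Rehearsal; finish is now 25 days.
Change in finish: 25 − 19 = +6 days.

6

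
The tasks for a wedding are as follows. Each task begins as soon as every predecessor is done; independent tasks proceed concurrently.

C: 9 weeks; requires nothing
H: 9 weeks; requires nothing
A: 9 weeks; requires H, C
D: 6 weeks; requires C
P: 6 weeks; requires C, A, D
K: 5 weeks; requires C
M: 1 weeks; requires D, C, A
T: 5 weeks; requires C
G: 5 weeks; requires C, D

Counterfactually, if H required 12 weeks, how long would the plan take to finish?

Critical path before the change: H→A→P = 9+9+6 = 24 giving 24 weeks.
H lies on that path, so at 12 weeks the path becomes 27 weeks.
No other chain overtakes it, so the finish is 27 weeks.

27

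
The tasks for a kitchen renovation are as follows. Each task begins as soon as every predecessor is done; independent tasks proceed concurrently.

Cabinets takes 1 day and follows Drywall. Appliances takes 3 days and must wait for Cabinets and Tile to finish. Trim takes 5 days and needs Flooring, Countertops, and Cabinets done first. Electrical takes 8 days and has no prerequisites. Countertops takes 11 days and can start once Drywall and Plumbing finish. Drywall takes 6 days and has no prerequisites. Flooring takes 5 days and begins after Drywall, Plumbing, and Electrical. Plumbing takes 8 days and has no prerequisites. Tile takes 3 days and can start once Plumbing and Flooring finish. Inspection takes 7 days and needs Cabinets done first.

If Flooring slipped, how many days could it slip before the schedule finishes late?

The longest chain is Plumbing→Countertops→Trim = 8+11+5 = 24; overall finish 24 days.
The longest chain containing Flooring totals 19 days.
Slack of Flooring = 13 − 8 = 5 days.

5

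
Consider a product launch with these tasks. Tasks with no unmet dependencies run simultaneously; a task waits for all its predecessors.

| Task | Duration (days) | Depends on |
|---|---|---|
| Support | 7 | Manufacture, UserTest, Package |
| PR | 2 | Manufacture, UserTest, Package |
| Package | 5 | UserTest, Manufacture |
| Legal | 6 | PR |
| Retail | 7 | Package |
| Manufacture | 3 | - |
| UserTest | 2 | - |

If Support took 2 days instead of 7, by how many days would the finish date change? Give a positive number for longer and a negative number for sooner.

0

Critical path before the change: Manufacture→Package→PR→Legal = 3+5+2+6 = 16 giving 16 days.
The longest path through Support is only 15 days, so Support has float 1.
The critical path is still Manufacture→Package→PR→Legal; finish is now 16 days.
Change in finish: 16 − 16 = +0 days.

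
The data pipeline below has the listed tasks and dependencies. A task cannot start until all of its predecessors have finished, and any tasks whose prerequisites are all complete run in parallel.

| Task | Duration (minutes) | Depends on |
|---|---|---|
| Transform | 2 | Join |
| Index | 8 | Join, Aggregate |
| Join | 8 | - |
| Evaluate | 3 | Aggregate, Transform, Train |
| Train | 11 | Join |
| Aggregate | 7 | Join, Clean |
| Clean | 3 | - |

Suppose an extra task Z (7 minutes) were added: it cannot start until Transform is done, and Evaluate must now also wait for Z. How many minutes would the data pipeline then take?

Originally the data pipeline takes 23 minutes.
With Z inserted, Evaluate now waits for max(Aggregate, Transform, Train, Z).
New critical path: Join→Aggregate→Index = 8+7+8 = 23 ⇒ 23 minutes.

23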